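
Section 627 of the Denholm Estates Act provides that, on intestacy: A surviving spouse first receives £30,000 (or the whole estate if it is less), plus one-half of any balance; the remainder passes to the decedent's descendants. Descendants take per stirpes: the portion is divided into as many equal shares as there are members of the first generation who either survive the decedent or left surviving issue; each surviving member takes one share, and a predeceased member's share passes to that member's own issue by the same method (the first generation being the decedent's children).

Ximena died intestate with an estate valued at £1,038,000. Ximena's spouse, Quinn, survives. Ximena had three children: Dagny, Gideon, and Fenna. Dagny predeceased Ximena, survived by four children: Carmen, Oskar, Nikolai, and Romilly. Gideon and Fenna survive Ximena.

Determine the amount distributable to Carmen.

Carmen receives £42,000.

Quinn first takes £30,000, leaving a balance of £1,008,000. Quinn then takes one-half of the balance (£504,000), for a total of £534,000. The remaining £504,000 passes to the descendants.
The descendants' portion (£504,000) is divided into 3 shares of £168,000: Gideon and Fenna each take £168,000; Dagny's £168,000 share passes to Dagny's issue.
Dagny's share (£168,000) is divided into 4 shares of £42,000: Carmen, Oskar, Nikolai, and Romilly each take £42,000.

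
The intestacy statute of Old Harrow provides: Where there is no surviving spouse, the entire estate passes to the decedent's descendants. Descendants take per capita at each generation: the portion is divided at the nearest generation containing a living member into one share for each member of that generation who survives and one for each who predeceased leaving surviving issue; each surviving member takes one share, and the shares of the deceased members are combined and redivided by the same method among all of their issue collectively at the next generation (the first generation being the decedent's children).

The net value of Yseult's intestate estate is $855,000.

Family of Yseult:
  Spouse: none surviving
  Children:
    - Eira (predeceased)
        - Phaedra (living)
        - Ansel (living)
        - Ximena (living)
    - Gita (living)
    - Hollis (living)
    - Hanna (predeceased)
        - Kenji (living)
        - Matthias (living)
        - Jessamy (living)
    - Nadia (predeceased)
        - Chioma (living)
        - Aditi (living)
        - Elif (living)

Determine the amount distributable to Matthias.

Matthias receives $57,000.

The entire $855,000 passes to the descendants.
That amount ($855,000) is divided at the children's generation into 5 shares of $171,000. Gita and Hollis each take $171,000. The 3 shares of the deceased (Eira, Hanna, and Nadia) are combined into a pool of $513,000.
That pool ($513,000) is divided at the grandchildren's generation equally among Phaedra, Ansel, Ximena, Kenji, Matthias, Jessamy, Chioma, Aditi, and Elif: $57,000 each.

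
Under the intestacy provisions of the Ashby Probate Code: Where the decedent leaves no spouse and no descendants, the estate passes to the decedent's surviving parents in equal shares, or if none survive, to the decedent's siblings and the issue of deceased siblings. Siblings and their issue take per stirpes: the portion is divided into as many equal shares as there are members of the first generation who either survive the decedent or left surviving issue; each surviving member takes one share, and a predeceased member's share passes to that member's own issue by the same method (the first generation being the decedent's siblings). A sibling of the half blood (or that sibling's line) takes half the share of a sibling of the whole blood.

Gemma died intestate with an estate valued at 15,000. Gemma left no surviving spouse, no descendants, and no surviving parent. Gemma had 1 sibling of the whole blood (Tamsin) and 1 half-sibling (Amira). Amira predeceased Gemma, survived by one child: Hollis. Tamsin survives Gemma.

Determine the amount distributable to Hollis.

Hollis receives 5,000.

The entire 15,000 passes to the siblings and their issue.
Counting each half-blood sibling's line as half a unit, there are 3/2 units in 15,000, so one unit is 10,000. Whole-blood lines (Tamsin) take 10,000 each; half-blood lines (Amira) take 5,000 each.
Amira's share (5,000) passes entirely to Hollis.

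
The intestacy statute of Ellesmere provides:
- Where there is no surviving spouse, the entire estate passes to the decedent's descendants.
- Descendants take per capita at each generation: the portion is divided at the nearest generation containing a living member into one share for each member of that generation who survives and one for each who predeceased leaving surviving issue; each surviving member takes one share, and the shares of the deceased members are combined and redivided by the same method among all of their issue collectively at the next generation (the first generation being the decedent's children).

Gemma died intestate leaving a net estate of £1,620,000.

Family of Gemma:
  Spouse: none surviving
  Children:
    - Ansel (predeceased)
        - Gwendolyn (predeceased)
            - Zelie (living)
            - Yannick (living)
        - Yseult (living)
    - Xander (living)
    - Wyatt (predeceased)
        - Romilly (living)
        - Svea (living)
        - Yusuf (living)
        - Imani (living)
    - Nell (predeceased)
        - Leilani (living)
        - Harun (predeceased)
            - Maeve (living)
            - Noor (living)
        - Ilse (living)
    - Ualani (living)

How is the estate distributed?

Zelie: £54,000; Yannick: £54,000; Yseult: £108,000; Xander: £324,000; Romilly: £108,000; Svea: £108,000; Yusuf: £108,000; Imani: £108,000; Leilani: £108,000; Maeve: £54,000; Noor: £54,000; Ilse: £108,000; Ualani: £324,000

The entire £1,620,000 passes to the descendants.
That amount (£1,620,000) is divided at the children's generation into 5 shares of £324,000. Xander and Ualani each take £324,000. The 3 shares of the deceased (Ansel, Wyatt, and Nell) are combined into a pool of £972,000.
That pool (£972,000) is divided at the grandchildren's generation into 9 shares of £108,000. Yseult, Romilly, Svea, Yusuf, Imani, Leilani, and Ilse each take £108,000. The 2 shares of the deceased (Gwendolyn and Harun) are combined into a pool of £216,000.
That pool (£216,000) is divided at the great-grandchildren's generation equally among Zelie, Yannick, Maeve, and Noor: £54,000 each.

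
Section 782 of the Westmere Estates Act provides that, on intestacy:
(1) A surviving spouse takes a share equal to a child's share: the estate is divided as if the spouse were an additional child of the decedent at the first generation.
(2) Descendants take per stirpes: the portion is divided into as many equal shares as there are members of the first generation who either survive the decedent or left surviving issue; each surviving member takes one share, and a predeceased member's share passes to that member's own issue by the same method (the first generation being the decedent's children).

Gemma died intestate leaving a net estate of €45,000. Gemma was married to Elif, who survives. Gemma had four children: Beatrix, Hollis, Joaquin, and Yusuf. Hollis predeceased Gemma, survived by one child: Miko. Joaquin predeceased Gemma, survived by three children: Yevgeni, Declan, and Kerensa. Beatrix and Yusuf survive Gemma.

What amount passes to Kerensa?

Kerensa receives €3,000.

The spouse counts as an additional share at the children's level, so there are 5 primary shares of €9,000. Elif takes one such share (€9,000).
The children's combined portion (€36,000) is divided into 4 shares of €9,000: Beatrix and Yusuf each take €9,000; Hollis's €9,000 share passes to Hollis's issue; Joaquin's €9,000 share passes to Joaquin's issue.
Hollis's share (€9,000) passes entirely to Miko.
Joaquin's share (€9,000) is divided into 3 shares of €3,000: Yevgeni, Declan, and Kerensa each take €3,000.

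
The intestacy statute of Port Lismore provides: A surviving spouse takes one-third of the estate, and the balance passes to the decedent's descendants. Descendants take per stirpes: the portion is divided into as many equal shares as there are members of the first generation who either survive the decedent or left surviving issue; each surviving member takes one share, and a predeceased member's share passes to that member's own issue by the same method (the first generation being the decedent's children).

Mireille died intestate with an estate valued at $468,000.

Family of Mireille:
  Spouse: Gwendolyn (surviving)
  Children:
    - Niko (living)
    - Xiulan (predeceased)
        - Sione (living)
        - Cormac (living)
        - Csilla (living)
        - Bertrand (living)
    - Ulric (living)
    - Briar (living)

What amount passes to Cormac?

Cormac receives $19,500.

Gwendolyn takes one-third of $468,000 = $156,000. The remaining $312,000 passes to the descendants.
The descendants' portion ($312,000) is divided into 4 shares of $78,000: Niko, Ulric, and Briar each take $78,000; Xiulan's $78,000 share passes to Xiulan's issue.
Xiulan's share ($78,000) is divided into 4 shares of $19,500: Sione, Cormac, Csilla, and Bertrand each take $19,500.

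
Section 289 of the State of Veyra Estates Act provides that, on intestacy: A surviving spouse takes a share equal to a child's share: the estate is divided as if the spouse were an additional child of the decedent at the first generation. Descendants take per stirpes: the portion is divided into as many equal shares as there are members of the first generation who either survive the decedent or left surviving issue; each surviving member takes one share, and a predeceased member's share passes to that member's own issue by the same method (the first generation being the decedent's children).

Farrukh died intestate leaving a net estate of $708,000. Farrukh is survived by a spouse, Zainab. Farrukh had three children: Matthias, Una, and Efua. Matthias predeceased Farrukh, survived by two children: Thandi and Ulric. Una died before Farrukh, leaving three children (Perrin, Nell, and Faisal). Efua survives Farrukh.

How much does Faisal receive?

Faisal receives $59,000.

The spouse counts as an additional share at the children's level, so there are 4 primary shares of $177,000. Zainab takes one such share ($177,000).
The children's combined portion ($531,000) is divided into 3 shares of $177,000: Efua takes $177,000; Matthias's $177,000 share passes to Matthias's issue; Una's $177,000 share passes to Una's issue.
Matthias's share ($177,000) is divided into 2 shares of $88,500: Thandi and Ulric each take $88,500.
Una's share ($177,000) is divided into 3 shares of $59,000: Perrin, Nell, and Faisal each take $59,000.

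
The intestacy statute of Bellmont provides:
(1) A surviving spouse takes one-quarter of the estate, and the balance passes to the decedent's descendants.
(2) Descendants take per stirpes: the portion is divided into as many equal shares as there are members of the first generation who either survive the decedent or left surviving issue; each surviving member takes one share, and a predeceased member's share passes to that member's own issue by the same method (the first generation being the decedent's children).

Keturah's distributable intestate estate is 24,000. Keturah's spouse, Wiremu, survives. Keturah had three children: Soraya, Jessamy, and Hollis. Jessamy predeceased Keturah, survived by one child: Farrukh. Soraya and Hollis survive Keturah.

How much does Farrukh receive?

Farrukh receives 6,000.

Wiremu takes one-quarter of 24,000 = 6,000. The remaining 18,000 passes to the descendants.
The descendants' portion (18,000) is divided into 3 shares of 6,000: Soraya and Hollis each take 6,000; Jessamy's 6,000 share passes to Jessamy's issue.
Jessamy's share (6,000) passes entirely to Farrukh.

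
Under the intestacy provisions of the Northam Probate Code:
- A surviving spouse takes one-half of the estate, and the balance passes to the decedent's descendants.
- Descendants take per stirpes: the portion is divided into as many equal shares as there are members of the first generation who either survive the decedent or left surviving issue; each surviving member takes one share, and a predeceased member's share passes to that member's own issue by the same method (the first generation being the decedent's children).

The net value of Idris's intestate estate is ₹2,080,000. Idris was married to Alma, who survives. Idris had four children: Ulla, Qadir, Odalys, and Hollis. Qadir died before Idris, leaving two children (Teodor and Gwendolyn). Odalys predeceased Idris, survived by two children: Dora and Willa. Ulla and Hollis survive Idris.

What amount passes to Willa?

Alma takes one-half of ₹2,080,000 = ₹1,040,000. The remaining ₹1,040,000 passes to the descendants.
The descendants' portion (₹1,040,000) is divided into 4 shares of ₹260,000: Ulla and Hollis each take ₹260,000; Qadir's ₹260,000 share passes to Qadir's issue; Odalys's ₹260,000 share passes to Odalys's issue.
Qadir's share (₹260,000) is divided into 2 shares of ₹130,000: Teodor and Gwendolyn each take ₹130,000.
Odalys's share (₹260,000) is divided into 2 shares of ₹130,000: Dora and Willa each take ₹130,000.

Willa receives ₹130,000.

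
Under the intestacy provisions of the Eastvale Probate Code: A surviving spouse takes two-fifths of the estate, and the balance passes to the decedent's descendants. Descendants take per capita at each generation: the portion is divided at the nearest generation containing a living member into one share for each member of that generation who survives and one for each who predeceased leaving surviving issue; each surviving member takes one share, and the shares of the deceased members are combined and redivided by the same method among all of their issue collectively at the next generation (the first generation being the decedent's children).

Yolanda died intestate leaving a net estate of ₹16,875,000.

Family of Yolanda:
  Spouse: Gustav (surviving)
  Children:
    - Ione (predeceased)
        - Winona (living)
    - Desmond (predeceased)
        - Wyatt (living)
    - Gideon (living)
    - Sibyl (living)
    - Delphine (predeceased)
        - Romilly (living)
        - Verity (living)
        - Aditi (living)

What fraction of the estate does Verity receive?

Gustav takes two-fifths of ₹16,875,000 = ₹6,750,000. The remaining ₹10,125,000 passes to the descendants.
The descendants' portion (₹10,125,000) is divided at the children's generation into 5 shares of ₹2,025,000. Gideon and Sibyl each take ₹2,025,000. The 3 shares of the deceased (Ione, Desmond, and Delphine) are combined into a pool of ₹6,075,000.
That pool (₹6,075,000) is divided at the grandchildren's generation equally among Winona, Wyatt, Romilly, Verity, and Aditi: ₹1,215,000 each.

Verity receives 9/125 of the estate.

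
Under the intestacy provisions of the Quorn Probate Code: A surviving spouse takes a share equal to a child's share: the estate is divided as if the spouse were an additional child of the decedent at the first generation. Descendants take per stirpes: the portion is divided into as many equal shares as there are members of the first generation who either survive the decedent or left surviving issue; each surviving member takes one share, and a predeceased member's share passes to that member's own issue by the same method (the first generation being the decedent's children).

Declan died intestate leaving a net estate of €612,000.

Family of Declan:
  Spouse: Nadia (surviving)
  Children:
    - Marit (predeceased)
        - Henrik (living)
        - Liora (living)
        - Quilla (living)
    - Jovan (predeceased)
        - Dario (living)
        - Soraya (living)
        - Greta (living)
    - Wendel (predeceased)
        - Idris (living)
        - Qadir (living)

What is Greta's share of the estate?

The spouse counts as an additional share at the children's level, so there are 4 primary shares of €153,000. Nadia takes one such share (€153,000).
The children's combined portion (€459,000) is divided into 3 shares of €153,000: Marit's €153,000 share passes to Marit's issue; Jovan's €153,000 share passes to Jovan's issue; Wendel's €153,000 share passes to Wendel's issue.
Marit's share (€153,000) is divided into 3 shares of €51,000: Henrik, Liora, and Quilla each take €51,000.
Jovan's share (€153,000) is divided into 3 shares of €51,000: Dario, Soraya, and Greta each take €51,000.
Wendel's share (€153,000) is divided into 2 shares of €76,500: Idris and Qadir each take €76,500.

Greta receives €51,000.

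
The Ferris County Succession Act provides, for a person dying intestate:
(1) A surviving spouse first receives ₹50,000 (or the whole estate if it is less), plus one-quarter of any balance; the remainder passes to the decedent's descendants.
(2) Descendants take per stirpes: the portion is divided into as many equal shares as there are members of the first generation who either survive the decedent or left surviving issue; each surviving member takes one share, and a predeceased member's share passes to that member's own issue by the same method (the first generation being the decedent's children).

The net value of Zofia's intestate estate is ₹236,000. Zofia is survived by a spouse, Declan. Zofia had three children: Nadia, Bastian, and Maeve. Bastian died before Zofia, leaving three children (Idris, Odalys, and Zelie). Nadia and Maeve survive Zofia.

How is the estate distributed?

Declan: ₹96,500; Nadia: ₹46,500; Idris: ₹15,500; Odalys: ₹15,500; Zelie: ₹15,500; Maeve: ₹46,500

Declan first takes ₹50,000, leaving a balance of ₹186,000. Declan then takes one-quarter of the balance (₹46,500), for a total of ₹96,500. The remaining ₹139,500 passes to the descendants.
The descendants' portion (₹139,500) is divided into 3 shares of ₹46,500: Nadia and Maeve each take ₹46,500; Bastian's ₹46,500 share passes to Bastian's issue.
Bastian's share (₹46,500) is divided into 3 shares of ₹15,500: Idris, Odalys, and Zelie each take ₹15,500.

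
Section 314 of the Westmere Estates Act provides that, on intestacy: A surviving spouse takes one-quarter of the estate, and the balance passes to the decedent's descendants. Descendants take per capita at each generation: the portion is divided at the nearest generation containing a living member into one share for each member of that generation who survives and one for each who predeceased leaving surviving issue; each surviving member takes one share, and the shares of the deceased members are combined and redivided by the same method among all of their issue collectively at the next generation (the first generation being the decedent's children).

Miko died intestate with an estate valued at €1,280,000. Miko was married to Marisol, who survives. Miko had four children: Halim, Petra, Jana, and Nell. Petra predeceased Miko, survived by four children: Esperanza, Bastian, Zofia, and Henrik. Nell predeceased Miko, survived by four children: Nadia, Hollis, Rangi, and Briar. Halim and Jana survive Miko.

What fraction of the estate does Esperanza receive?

Marisol takes one-quarter of €1,280,000 = €320,000. The remaining €960,000 passes to the descendants.
The descendants' portion (€960,000) is divided at the children's generation into 4 shares of €240,000. Halim and Jana each take €240,000. The 2 shares of the deceased (Petra and Nell) are combined into a pool of €480,000.
That pool (€480,000) is divided at the grandchildren's generation equally among Esperanza, Bastian, Zofia, Henrik, Nadia, Hollis, Rangi, and Briar: €60,000 each.

Esperanza receives 3/64 of the estate.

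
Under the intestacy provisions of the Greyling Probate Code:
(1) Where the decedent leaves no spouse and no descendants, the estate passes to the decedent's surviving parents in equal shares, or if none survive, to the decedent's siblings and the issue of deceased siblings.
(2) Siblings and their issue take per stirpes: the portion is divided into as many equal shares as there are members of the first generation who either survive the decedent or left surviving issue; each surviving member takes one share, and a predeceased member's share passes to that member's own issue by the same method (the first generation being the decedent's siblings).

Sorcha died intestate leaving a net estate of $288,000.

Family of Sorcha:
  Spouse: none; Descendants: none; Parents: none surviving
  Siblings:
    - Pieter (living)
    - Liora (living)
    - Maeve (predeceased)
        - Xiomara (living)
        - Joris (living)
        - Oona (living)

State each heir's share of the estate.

The entire $288,000 passes to the siblings and their issue.
That amount ($288,000) is divided into 3 shares of $96,000: Pieter and Liora each take $96,000; Maeve's $96,000 share passes to Maeve's issue.
Maeve's share ($96,000) is divided into 3 shares of $32,000: Xiomara, Joris, and Oona each take $32,000.

Pieter: $96,000; Liora: $96,000; Xiomara: $32,000; Joris: $32,000; Oona: $32,000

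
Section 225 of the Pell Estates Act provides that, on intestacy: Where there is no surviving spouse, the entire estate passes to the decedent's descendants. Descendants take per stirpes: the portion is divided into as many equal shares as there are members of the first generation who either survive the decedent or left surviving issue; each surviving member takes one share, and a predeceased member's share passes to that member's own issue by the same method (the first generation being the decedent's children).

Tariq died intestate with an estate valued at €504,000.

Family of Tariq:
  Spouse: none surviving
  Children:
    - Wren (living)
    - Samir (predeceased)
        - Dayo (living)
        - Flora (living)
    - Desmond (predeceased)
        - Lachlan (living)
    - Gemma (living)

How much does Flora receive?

The entire €504,000 passes to the descendants.
That amount (€504,000) is divided into 4 shares of €126,000: Wren and Gemma each take €126,000; Samir's €126,000 share passes to Samir's issue; Desmond's €126,000 share passes to Desmond's issue.
Samir's share (€126,000) is divided into 2 shares of €63,000: Dayo and Flora each take €63,000.
Desmond's share (€126,000) passes entirely to Lachlan.

Flora receives €63,000.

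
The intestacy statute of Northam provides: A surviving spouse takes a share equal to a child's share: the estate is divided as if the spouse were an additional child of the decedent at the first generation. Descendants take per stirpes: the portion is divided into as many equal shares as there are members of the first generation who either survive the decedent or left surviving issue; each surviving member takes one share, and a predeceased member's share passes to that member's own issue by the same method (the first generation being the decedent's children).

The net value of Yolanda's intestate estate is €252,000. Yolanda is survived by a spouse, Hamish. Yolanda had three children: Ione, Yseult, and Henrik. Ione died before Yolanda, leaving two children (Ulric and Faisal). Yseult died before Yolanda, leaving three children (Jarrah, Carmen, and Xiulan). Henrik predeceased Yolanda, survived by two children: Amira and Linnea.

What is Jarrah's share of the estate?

Jarrah receives €21,000.

The spouse counts as an additional share at the children's level, so there are 4 primary shares of €63,000. Hamish takes one such share (€63,000).
The children's combined portion (€189,000) is divided into 3 shares of €63,000: Ione's €63,000 share passes to Ione's issue; Yseult's €63,000 share passes to Yseult's issue; Henrik's €63,000 share passes to Henrik's issue.
Ione's share (€63,000) is divided into 2 shares of €31,500: Ulric and Faisal each take €31,500.
Yseult's share (€63,000) is divided into 3 shares of €21,000: Jarrah, Carmen, and Xiulan each take €21,000.
Henrik's share (€63,000) is divided into 2 shares of €31,500: Amira and Linnea each take €31,500.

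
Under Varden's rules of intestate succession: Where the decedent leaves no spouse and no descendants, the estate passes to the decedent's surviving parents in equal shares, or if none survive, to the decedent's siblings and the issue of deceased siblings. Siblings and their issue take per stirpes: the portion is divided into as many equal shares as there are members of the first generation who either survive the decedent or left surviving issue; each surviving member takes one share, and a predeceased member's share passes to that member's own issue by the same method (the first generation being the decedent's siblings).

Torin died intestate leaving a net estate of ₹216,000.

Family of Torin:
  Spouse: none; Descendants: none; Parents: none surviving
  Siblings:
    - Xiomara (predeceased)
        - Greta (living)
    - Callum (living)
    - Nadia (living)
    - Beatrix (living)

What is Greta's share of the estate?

Greta receives ₹54,000.

The entire ₹216,000 passes to the siblings and their issue.
That amount (₹216,000) is divided into 4 shares of ₹54,000: Callum, Nadia, and Beatrix each take ₹54,000; Xiomara's ₹54,000 share passes to Xiomara's issue.
Xiomara's share (₹54,000) passes entirely to Greta.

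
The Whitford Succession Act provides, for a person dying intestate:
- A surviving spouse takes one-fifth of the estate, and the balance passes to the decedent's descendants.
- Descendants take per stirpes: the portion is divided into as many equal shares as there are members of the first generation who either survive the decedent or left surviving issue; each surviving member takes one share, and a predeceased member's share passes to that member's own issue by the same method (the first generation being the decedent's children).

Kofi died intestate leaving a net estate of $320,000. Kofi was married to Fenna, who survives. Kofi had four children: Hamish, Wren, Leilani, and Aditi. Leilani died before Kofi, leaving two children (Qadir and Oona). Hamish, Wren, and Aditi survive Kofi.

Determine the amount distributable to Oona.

Fenna takes one-fifth of $320,000 = $64,000. The remaining $256,000 passes to the descendants.
The descendants' portion ($256,000) is divided into 4 shares of $64,000: Hamish, Wren, and Aditi each take $64,000; Leilani's $64,000 share passes to Leilani's issue.
Leilani's share ($64,000) is divided into 2 shares of $32,000: Qadir and Oona each take $32,000.

Oona receives $32,000.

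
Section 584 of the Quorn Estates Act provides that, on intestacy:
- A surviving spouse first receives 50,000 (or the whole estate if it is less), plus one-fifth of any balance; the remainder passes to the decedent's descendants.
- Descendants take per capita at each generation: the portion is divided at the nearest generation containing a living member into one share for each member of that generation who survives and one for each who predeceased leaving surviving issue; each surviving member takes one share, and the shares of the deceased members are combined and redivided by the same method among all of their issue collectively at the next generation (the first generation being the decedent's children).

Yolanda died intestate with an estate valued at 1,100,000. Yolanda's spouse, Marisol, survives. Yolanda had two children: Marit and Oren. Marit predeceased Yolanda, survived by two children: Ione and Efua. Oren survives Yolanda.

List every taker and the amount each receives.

Marisol: 260,000; Ione: 210,000; Efua: 210,000; Oren: 420,000

Marisol first takes 50,000, leaving a balance of 1,050,000. Marisol then takes one-fifth of the balance (210,000), for a total of 260,000. The remaining 840,000 passes to the descendants.
The descendants' portion (840,000) is divided at the children's generation into 2 shares of 420,000. Oren takes 420,000. The remaining share for the deceased Marit (420,000) is carried to the next generation.
That pool (420,000) is divided at the grandchildren's generation equally among Ione and Efua: 210,000 each.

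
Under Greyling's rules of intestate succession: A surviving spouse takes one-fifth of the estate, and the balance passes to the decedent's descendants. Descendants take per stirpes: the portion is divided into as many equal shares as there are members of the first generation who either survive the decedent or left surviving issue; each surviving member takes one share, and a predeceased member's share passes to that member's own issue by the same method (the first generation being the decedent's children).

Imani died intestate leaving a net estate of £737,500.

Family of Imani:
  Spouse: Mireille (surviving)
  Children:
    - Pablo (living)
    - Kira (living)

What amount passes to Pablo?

Pablo receives £295,000.

Mireille takes one-fifth of £737,500 = £147,500. The remaining £590,000 passes to the descendants.
The descendants' portion (£590,000) is divided into 2 shares of £295,000: Pablo and Kira each take £295,000.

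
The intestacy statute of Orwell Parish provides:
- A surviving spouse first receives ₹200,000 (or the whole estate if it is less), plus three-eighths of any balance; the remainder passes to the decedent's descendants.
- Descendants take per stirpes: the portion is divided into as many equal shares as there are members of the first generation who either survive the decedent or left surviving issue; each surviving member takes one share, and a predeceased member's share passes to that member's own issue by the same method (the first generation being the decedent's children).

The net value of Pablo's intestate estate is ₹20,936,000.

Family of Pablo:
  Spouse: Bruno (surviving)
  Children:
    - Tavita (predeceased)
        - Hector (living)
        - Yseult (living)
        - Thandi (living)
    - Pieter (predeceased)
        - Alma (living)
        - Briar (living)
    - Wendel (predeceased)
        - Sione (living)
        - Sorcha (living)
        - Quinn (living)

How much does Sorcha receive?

Sorcha receives ₹1,440,000.

Bruno first takes ₹200,000, leaving a balance of ₹20,736,000. Bruno then takes three-eighths of the balance (₹7,776,000), for a total of ₹7,976,000. The remaining ₹12,960,000 passes to the descendants.
The descendants' portion (₹12,960,000) is divided into 3 shares of ₹4,320,000: Tavita's ₹4,320,000 share passes to Tavita's issue; Pieter's ₹4,320,000 share passes to Pieter's issue; Wendel's ₹4,320,000 share passes to Wendel's issue.
Tavita's share (₹4,320,000) is divided into 3 shares of ₹1,440,000: Hector, Yseult, and Thandi each take ₹1,440,000.
Pieter's share (₹4,320,000) is divided into 2 shares of ₹2,160,000: Alma and Briar each take ₹2,160,000.
Wendel's share (₹4,320,000) is divided into 3 shares of ₹1,440,000: Sione, Sorcha, and Quinn each take ₹1,440,000.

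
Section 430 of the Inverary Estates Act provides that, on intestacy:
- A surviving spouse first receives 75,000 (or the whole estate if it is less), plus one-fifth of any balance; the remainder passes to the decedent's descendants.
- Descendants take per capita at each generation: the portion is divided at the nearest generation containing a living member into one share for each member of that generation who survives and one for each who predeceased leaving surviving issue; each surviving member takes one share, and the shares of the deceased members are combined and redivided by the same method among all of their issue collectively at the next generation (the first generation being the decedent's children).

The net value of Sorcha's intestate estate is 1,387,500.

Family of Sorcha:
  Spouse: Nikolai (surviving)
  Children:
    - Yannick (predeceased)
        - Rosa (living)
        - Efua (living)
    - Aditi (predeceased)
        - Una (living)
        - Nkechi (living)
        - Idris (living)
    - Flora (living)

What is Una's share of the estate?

Una receives 140,000.

Nikolai first takes 75,000, leaving a balance of 1,312,500. Nikolai then takes one-fifth of the balance (262,500), for a total of 337,500. The remaining 1,050,000 passes to the descendants.
The descendants' portion (1,050,000) is divided at the children's generation into 3 shares of 350,000. Flora takes 350,000. The 2 shares of the deceased (Yannick and Aditi) are combined into a pool of 700,000.
That pool (700,000) is divided at the grandchildren's generation equally among Rosa, Efua, Una, Nkechi, and Idris: 140,000 each.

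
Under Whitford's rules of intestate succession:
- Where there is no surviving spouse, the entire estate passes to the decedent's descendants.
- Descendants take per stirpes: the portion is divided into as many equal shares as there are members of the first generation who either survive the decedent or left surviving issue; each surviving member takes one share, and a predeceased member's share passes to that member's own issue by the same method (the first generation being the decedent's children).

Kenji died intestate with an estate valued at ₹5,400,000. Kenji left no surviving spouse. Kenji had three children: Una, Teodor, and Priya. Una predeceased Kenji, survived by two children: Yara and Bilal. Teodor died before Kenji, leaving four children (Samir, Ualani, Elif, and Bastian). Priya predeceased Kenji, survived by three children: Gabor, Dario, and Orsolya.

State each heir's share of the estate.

Yara: ₹900,000; Bilal: ₹900,000; Samir: ₹450,000; Ualani: ₹450,000; Elif: ₹450,000; Bastian: ₹450,000; Gabor: ₹600,000; Dario: ₹600,000; Orsolya: ₹600,000

The entire ₹5,400,000 passes to the descendants.
That amount (₹5,400,000) is divided into 3 shares of ₹1,800,000: Una's ₹1,800,000 share passes to Una's issue; Teodor's ₹1,800,000 share passes to Teodor's issue; Priya's ₹1,800,000 share passes to Priya's issue.
Una's share (₹1,800,000) is divided into 2 shares of ₹900,000: Yara and Bilal each take ₹900,000.
Teodor's share (₹1,800,000) is divided into 4 shares of ₹450,000: Samir, Ualani, Elif, and Bastian each take ₹450,000.
Priya's share (₹1,800,000) is divided into 3 shares of ₹600,000: Gabor, Dario, and Orsolya each take ₹600,000.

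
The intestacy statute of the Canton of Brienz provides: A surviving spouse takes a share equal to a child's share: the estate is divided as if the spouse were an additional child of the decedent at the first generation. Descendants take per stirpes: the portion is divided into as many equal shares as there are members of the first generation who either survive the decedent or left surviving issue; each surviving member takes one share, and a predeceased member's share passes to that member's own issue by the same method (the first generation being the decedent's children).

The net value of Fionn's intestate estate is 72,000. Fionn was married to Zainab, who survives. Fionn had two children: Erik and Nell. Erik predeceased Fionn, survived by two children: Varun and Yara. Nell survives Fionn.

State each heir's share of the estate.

Zainab: 24,000; Varun: 12,000; Yara: 12,000; Nell: 24,000

The spouse counts as an additional share at the children's level, so there are 3 primary shares of 24,000. Zainab takes one such share (24,000).
The children's combined portion (48,000) is divided into 2 shares of 24,000: Nell takes 24,000; Erik's 24,000 share passes to Erik's issue.
Erik's share (24,000) is divided into 2 shares of 12,000: Varun and Yara each take 12,000.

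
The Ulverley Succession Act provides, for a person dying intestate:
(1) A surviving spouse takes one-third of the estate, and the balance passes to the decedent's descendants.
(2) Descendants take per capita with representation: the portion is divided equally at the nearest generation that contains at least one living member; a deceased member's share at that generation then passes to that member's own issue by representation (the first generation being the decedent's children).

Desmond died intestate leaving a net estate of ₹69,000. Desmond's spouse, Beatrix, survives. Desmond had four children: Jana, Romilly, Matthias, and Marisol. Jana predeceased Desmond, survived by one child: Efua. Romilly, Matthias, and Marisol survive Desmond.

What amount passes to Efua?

Efua receives ₹11,500.

Beatrix takes one-third of ₹69,000 = ₹23,000. The remaining ₹46,000 passes to the descendants.
The descendants' portion (₹46,000) is divided into 4 shares of ₹11,500: Romilly, Matthias, and Marisol each take ₹11,500; Jana's ₹11,500 share passes to Jana's issue.
Jana's share (₹11,500) passes entirely to Efua.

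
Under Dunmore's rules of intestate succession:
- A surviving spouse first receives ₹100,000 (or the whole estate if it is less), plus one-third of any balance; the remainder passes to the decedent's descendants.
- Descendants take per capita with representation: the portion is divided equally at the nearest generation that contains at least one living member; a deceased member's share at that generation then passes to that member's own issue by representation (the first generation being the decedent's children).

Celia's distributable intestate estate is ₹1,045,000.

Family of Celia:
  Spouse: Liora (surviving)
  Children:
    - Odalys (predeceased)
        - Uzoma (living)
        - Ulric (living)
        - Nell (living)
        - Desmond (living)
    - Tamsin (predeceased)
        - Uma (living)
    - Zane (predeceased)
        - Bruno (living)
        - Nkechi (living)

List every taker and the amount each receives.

Liora: ₹415,000; Uzoma: ₹90,000; Ulric: ₹90,000; Nell: ₹90,000; Desmond: ₹90,000; Uma: ₹90,000; Bruno: ₹90,000; Nkechi: ₹90,000

Liora first takes ₹100,000, leaving a balance of ₹945,000. Liora then takes one-third of the balance (₹315,000), for a total of ₹415,000. The remaining ₹630,000 passes to the descendants.
No child survives, so the initial division is made at the grandchildren's generation.
The descendants' portion (₹630,000) is divided into 7 shares of ₹90,000: Uzoma, Ulric, Nell, Desmond, Uma, Bruno, and Nkechi each take ₹90,000.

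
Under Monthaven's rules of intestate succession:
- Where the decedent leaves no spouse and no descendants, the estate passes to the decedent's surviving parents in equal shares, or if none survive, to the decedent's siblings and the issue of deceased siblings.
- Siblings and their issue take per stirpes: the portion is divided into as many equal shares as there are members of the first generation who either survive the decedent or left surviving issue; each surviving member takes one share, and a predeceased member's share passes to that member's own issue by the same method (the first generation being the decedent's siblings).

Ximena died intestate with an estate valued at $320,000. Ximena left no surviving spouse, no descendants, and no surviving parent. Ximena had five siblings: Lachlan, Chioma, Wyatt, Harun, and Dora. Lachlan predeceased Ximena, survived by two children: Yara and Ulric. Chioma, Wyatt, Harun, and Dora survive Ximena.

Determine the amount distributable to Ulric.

Ulric receives $32,000.

The entire $320,000 passes to the siblings and their issue.
That amount ($320,000) is divided into 5 shares of $64,000: Chioma, Wyatt, Harun, and Dora each take $64,000; Lachlan's $64,000 share passes to Lachlan's issue.
Lachlan's share ($64,000) is divided into 2 shares of $32,000: Yara and Ulric each take $32,000.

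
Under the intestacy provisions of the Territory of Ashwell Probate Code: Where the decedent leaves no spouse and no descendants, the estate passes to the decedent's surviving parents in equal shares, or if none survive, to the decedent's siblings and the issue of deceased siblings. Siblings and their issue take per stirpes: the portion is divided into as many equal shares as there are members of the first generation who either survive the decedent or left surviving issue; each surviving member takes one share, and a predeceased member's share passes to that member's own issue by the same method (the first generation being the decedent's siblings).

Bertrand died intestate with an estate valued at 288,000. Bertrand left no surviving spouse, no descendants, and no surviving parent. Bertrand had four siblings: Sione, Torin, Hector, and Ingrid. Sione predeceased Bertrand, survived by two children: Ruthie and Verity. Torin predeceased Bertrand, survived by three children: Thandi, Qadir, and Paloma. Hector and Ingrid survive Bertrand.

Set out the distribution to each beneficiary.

Ruthie: 36,000; Verity: 36,000; Thandi: 24,000; Qadir: 24,000; Paloma: 24,000; Hector: 72,000; Ingrid: 72,000

The entire 288,000 passes to the siblings and their issue.
That amount (288,000) is divided into 4 shares of 72,000: Hector and Ingrid each take 72,000; Sione's 72,000 share passes to Sione's issue; Torin's 72,000 share passes to Torin's issue.
Sione's share (72,000) is divided into 2 shares of 36,000: Ruthie and Verity each take 36,000.
Torin's share (72,000) is divided into 3 shares of 24,000: Thandi, Qadir, and Paloma each take 24,000.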